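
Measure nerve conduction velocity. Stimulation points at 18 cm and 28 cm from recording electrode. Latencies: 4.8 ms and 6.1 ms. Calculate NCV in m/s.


Distance = (28 - 18) / 100 = 0.1 m
dt = (6.1 - 4.8) / 1000 = 0.0013 s
NCV = dist / dt = 76.92 m/s


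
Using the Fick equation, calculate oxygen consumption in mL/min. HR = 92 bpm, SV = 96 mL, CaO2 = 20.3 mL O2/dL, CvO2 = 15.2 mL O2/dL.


CO = HR*SV = 92*96/1000 = 8.832 L/min
a-v O2 diff = 20.3 - 15.2 = 5.1 mL/dL
VO2 = CO * (CaO2-CvO2) * 10 dL/L
VO2 = 8.832 * 5.1 * 10
VO2 = 450.4 mL/min


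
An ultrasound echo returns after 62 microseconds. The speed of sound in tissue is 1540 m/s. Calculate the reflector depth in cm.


depth = c * t / 2
t = 62 us = 6.2000e-05 s
depth = 1540 * 6.2000e-05 / 2
depth = 0.04774 m = 4.774 cm


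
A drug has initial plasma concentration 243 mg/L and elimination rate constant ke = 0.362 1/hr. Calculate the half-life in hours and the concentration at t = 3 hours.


t_half = ln(2) / ke = 0.693147 / 0.362 = 1.915 hr
C(t) = C0 * exp(-ke*t) = 243 * exp(-0.362*3)
C(3) = 82.03 mg/L


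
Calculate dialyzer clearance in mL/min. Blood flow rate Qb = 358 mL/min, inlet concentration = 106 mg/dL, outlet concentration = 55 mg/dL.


K = Qb * (Cb_in - Cb_out) / Cb_in
K = 358 * (106 - 55) / 106
K = 172.2 mL/min


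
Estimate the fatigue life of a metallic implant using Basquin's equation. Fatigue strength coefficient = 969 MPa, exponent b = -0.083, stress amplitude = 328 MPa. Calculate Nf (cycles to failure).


sigma_a = sigma_f' * (2Nf)^b
2Nf = (sigma_a/sigma_f')^(1/b)
2Nf = (328/969)^(1/-0.083)
2Nf = 465662.74
Nf = 2.328e+05


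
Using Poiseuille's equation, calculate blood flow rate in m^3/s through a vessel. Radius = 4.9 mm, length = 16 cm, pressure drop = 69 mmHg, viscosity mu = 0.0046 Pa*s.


Q = pi*r^4*dP / (8*mu*L)
r = 0.0049 m, L = 0.16 m
dP = 69 mmHg = 9199.218 Pa
Q = 0.00283 m^3/s


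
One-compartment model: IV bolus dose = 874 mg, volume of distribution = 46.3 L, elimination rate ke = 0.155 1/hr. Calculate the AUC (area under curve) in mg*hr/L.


C0 = Dose/Vd = 874/46.3 = 18.8769 mg/L
AUC = C0/ke = 18.8769/0.155
AUC = 121.8 mg*hr/L


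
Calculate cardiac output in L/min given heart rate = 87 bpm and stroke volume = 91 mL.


CO = HR * SV
CO = 87 * 91 / 1000
CO = 7.917 L/min


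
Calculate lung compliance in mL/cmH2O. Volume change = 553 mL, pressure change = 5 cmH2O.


C = dV / dP
C = 553 / 5
C = 110.6 mL/cmH2O


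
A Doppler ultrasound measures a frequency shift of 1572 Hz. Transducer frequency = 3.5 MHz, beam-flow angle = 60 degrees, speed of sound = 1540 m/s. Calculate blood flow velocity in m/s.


v = fd * c / (2 * f0 * cos(theta))
v = 1572 * 1540 / (2 * 3.5000e+06 * cos(60))
v = 0.6917 m/s


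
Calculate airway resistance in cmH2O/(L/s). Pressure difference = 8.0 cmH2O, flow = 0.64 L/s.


R = dP / flow
R = 8.0 / 0.64
R = 12.5 cmH2O/(L/s)


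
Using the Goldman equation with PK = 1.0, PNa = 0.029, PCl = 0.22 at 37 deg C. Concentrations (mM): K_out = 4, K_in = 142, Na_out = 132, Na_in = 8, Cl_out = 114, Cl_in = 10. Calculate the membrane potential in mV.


Vm = (RT/F)*ln((PK*Ko + PNa*Nao + PCl*Cli)/(PK*Ki + PNa*Nai + PCl*Clo))
Numer = 10.028, Denom = 167.312
Vm = -75.22 mV


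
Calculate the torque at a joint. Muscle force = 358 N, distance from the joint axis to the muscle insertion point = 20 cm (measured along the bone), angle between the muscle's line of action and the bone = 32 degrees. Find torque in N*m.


Torque = F * d * sin(theta)   (moment arm = d*sin(theta))
d = 20 cm = 0.2 m
Torque = 358 * 0.2 * sin(32)
Torque = 37.94 N*m


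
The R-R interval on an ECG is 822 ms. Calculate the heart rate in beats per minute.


HR = 60 / RR_interval(s)
RR = 822 ms = 0.822 s
HR = 60 / 0.822 = 72.99 bpm


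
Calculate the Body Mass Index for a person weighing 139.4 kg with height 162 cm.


BMI = weight / height^2
height = 162 cm = 1.62 m
BMI = 139.4 / 1.62^2
BMI = 53.12 kg/m^2


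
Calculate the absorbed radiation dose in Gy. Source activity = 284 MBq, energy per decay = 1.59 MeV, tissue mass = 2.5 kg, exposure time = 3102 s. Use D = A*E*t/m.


A = 284 MBq = 2.8400e+08 Bq
E = 1.59 MeV = 2.54718e-13 J
D = A*E*t/m = 2.8400e+08*2.54718e-13*3102/2.5
D = 0.08976 Gy


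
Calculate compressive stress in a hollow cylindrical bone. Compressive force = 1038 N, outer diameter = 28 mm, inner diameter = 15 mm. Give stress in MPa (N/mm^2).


A = pi*(r_o^2 - r_i^2)
r_o = 14 mm, r_i = 7.5 mm
A = 439.038 mm^2
sigma = F/A = 1038 / 439.038
sigma = 2.364 MPa


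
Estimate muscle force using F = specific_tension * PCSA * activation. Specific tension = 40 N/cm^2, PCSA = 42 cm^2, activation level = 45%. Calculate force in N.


F = sigma * PCSA * activation
F = 40 * 42 * 0.45
F = 756 N


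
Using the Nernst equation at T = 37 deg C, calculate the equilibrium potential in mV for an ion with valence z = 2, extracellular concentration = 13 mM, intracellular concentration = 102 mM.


E = (RT/(zF)) * ln(C_out/C_in)
T = 37 + 273.15 = 310.15 K
E = (8.314 * 310.15 / (2 * 96485)) * ln(13/102)
E = -27.53 mV


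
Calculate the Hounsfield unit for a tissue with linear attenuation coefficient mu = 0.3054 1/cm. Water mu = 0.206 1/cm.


HU = ((mu_tissue - mu_water) / mu_water) * 1000
HU = ((0.3054 - 0.206) / 0.206) * 1000
HU = 482.5


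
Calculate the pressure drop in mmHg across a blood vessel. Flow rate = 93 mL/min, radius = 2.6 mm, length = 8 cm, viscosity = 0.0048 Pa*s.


dP = 8*mu*L*Q / (pi*r^4)
Q = 93 mL/min = 1.55e-06 m^3/s
dP = 33.1673 Pa = 33.1673 / 133.322 mmHg = 0.2488 mmHg


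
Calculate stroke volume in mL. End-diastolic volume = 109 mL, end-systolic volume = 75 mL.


SV = EDV - ESV
SV = 109 - 75
SV = 34 mL


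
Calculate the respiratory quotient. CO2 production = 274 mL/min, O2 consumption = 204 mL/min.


RQ = VCO2 / VO2
RQ = 274 / 204
RQ = 1.343


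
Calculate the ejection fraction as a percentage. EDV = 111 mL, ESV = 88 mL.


SV = EDV - ESV = 111 - 88 = 23 mL
EF = SV/EDV * 100 = 23/111 * 100
EF = 20.72%


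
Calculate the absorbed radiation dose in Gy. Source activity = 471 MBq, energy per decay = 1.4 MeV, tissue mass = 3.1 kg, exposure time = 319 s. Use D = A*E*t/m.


A = 471 MBq = 4.7100e+08 Bq
E = 1.4 MeV = 2.2428e-13 J
D = A*E*t/m = 4.7100e+08*2.2428e-13*319/3.1
D = 0.01087 Gy


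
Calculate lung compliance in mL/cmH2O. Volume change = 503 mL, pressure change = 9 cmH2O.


C = dV / dP
C = 503 / 9
C = 55.89 mL/cmH2O


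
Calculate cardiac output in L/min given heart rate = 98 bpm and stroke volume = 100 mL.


CO = HR * SV
CO = 98 * 100 / 1000
CO = 9.8 L/min


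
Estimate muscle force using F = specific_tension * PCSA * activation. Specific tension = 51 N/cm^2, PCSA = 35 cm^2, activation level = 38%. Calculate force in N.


F = sigma * PCSA * activation
F = 51 * 35 * 0.38
F = 678.3 N


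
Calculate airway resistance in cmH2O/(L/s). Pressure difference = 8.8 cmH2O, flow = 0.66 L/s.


R = dP / flow
R = 8.8 / 0.66
R = 13.33 cmH2O/(L/s)


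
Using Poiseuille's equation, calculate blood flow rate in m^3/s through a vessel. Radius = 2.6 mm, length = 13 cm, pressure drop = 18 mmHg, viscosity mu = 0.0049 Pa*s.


Q = pi*r^4*dP / (8*mu*L)
r = 0.0026 m, L = 0.13 m
dP = 18 mmHg = 2399.796 Pa
Q = 6.7606e-05 m^3/s


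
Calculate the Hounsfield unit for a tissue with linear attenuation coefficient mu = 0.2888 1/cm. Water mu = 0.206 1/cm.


HU = ((mu_tissue - mu_water) / mu_water) * 1000
HU = ((0.2888 - 0.206) / 0.206) * 1000
HU = 401.9


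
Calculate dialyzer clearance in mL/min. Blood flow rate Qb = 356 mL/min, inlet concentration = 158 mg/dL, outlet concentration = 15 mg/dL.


K = Qb * (Cb_in - Cb_out) / Cb_in
K = 356 * (158 - 15) / 158
K = 322.2 mL/min


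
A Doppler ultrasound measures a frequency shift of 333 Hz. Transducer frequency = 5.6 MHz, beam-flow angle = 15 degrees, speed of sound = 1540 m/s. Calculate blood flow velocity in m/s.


v = fd * c / (2 * f0 * cos(theta))
v = 333 * 1540 / (2 * 5.6000e+06 * cos(15))
v = 0.0474 m/s


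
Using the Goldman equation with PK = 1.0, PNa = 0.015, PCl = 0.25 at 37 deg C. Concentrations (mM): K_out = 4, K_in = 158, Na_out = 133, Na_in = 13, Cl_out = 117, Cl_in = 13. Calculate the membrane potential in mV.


Vm = (RT/F)*ln((PK*Ko + PNa*Nao + PCl*Cli)/(PK*Ki + PNa*Nai + PCl*Clo))
Numer = 9.245, Denom = 187.445
Vm = -80.43 mV


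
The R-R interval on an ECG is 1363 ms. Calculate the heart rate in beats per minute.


HR = 60 / RR_interval(s)
RR = 1363 ms = 1.363 s
HR = 60 / 1.363 = 44.02 bpm


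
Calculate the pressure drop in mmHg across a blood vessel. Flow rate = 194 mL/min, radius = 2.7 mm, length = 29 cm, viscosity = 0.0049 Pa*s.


dP = 8*mu*L*Q / (pi*r^4)
Q = 194 mL/min = 3.23333e-06 m^3/s
dP = 220.155 Pa = 220.155 / 133.322 mmHg = 1.651 mmHg


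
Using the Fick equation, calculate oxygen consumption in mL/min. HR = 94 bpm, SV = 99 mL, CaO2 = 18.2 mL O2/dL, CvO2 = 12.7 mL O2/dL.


CO = HR*SV = 94*99/1000 = 9.306 L/min
a-v O2 diff = 18.2 - 12.7 = 5.5 mL/dL
VO2 = CO * (CaO2-CvO2) * 10 dL/L
VO2 = 9.306 * 5.5 * 10
VO2 = 511.8 mL/min


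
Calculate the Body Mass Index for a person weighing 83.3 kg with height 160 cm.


BMI = weight / height^2
height = 160 cm = 1.6 m
BMI = 83.3 / 1.6^2
BMI = 32.54 kg/m^2


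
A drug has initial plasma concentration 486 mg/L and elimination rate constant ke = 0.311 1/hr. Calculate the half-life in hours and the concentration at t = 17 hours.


t_half = ln(2) / ke = 0.693147 / 0.311 = 2.229 hr
C(t) = C0 * exp(-ke*t) = 486 * exp(-0.311*17)
C(17) = 2.458 mg/L


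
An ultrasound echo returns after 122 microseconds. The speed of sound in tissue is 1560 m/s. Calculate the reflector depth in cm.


depth = c * t / 2
t = 122 us = 1.2200e-04 s
depth = 1560 * 1.2200e-04 / 2
depth = 0.09516 m = 9.516 cm


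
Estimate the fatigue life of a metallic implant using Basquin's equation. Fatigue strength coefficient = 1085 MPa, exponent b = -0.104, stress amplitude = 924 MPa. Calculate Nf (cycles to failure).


sigma_a = sigma_f' * (2Nf)^b
2Nf = (sigma_a/sigma_f')^(1/b)
2Nf = (924/1085)^(1/-0.104)
2Nf = 4.6854117
Nf = 2.343


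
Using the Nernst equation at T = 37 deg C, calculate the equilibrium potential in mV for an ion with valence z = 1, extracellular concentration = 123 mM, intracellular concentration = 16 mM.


E = (RT/(zF)) * ln(C_out/C_in)
T = 37 + 273.15 = 310.15 K
E = (8.314 * 310.15 / (1 * 96485)) * ln(123/16)
E = 54.51 mV


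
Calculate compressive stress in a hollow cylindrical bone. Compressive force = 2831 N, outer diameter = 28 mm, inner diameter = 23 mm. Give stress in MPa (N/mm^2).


A = pi*(r_o^2 - r_i^2)
r_o = 14 mm, r_i = 11.5 mm
A = 200.277 mm^2
sigma = F/A = 2831 / 200.277
sigma = 14.14 MPa


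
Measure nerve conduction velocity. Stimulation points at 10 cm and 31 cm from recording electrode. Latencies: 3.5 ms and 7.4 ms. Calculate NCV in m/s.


Distance = (31 - 10) / 100 = 0.21 m
dt = (7.4 - 3.5) / 1000 = 0.0039 s
NCV = dist / dt = 53.85 m/s


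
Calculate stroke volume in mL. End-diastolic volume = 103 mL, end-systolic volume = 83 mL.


SV = EDV - ESV
SV = 103 - 83
SV = 20 mL


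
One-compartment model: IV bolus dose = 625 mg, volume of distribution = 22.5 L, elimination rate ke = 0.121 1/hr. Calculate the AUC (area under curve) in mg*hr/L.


C0 = Dose/Vd = 625/22.5 = 27.7778 mg/L
AUC = C0/ke = 27.7778/0.121
AUC = 229.6 mg*hr/L


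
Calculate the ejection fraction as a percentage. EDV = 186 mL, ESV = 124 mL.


SV = EDV - ESV = 186 - 124 = 62 mL
EF = SV/EDV * 100 = 62/186 * 100
EF = 33.33%


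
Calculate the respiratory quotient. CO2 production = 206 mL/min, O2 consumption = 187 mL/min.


RQ = VCO2 / VO2
RQ = 206 / 187
RQ = 1.102


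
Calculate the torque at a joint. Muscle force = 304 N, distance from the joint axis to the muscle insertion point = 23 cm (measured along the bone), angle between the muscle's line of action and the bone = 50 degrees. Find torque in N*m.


Torque = F * d * sin(theta)   (moment arm = d*sin(theta))
d = 23 cm = 0.23 m
Torque = 304 * 0.23 * sin(50)
Torque = 53.56 N*m


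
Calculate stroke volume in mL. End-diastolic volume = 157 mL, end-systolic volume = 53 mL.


SV = EDV - ESV
SV = 157 - 53
SV = 104 mL


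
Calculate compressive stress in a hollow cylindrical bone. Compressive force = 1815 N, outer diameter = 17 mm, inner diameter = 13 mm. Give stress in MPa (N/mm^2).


A = pi*(r_o^2 - r_i^2)
r_o = 8.5 mm, r_i = 6.5 mm
A = 94.2478 mm^2
sigma = F/A = 1815 / 94.2478
sigma = 19.26 MPa


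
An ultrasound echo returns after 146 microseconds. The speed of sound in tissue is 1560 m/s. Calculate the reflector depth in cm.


depth = c * t / 2
t = 146 us = 1.4600e-04 s
depth = 1560 * 1.4600e-04 / 2
depth = 0.11388 m = 11.388 cm


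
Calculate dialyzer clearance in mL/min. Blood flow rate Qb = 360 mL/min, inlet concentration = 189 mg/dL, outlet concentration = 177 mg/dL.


K = Qb * (Cb_in - Cb_out) / Cb_in
K = 360 * (189 - 177) / 189
K = 22.86 mL/min


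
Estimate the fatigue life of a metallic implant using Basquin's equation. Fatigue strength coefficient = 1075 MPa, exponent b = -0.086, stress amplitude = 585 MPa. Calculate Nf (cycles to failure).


sigma_a = sigma_f' * (2Nf)^b
2Nf = (sigma_a/sigma_f')^(1/b)
2Nf = (585/1075)^(1/-0.086)
2Nf = 1182.2372
Nf = 591.1


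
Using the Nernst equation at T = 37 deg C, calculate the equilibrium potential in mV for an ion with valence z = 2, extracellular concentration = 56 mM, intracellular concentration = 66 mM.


E = (RT/(zF)) * ln(C_out/C_in)
T = 37 + 273.15 = 310.15 K
E = (8.314 * 310.15 / (2 * 96485)) * ln(56/66)
E = -2.196 mV


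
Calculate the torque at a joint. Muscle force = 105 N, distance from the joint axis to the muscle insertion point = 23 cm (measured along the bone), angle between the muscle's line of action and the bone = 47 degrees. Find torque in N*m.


Torque = F * d * sin(theta)   (moment arm = d*sin(theta))
d = 23 cm = 0.23 m
Torque = 105 * 0.23 * sin(47)
Torque = 17.66 N*m


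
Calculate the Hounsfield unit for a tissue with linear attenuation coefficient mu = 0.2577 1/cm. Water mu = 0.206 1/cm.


HU = ((mu_tissue - mu_water) / mu_water) * 1000
HU = ((0.2577 - 0.206) / 0.206) * 1000
HU = 251


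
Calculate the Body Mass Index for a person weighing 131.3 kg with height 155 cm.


BMI = weight / height^2
height = 155 cm = 1.55 m
BMI = 131.3 / 1.55^2
BMI = 54.65 kg/m^2


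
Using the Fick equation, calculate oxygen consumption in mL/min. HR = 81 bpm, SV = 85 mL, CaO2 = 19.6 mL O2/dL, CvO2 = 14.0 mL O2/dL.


CO = HR*SV = 81*85/1000 = 6.885 L/min
a-v O2 diff = 19.6 - 14.0 = 5.6 mL/dL
VO2 = CO * (CaO2-CvO2) * 10 dL/L
VO2 = 6.885 * 5.6 * 10
VO2 = 385.6 mL/min


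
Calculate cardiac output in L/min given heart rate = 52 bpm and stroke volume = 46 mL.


CO = HR * SV
CO = 52 * 46 / 1000
CO = 2.392 L/min


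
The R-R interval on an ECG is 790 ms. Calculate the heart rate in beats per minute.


HR = 60 / RR_interval(s)
RR = 790 ms = 0.79 s
HR = 60 / 0.79 = 75.95 bpm


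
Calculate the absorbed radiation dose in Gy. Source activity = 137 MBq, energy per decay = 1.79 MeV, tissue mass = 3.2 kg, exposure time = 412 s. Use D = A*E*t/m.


A = 137 MBq = 1.3700e+08 Bq
E = 1.79 MeV = 2.86758e-13 J
D = A*E*t/m = 1.3700e+08*2.86758e-13*412/3.2
D = 0.005058 Gy


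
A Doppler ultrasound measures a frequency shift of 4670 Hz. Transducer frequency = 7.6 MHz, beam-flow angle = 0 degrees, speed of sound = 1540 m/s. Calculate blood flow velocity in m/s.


v = fd * c / (2 * f0 * cos(theta))
v = 4670 * 1540 / (2 * 7.6000e+06 * cos(0))
v = 0.4731 m/s


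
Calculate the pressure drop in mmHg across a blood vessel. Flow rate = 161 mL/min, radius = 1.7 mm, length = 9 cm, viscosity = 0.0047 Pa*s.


dP = 8*mu*L*Q / (pi*r^4)
Q = 161 mL/min = 2.68333e-06 m^3/s
dP = 346.066 Pa = 346.066 / 133.322 mmHg = 2.596 mmHg


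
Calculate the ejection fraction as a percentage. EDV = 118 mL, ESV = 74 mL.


SV = EDV - ESV = 118 - 74 = 44 mL
EF = SV/EDV * 100 = 44/118 * 100
EF = 37.29%


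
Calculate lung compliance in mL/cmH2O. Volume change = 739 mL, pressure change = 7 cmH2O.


C = dV / dP
C = 739 / 7
C = 105.6 mL/cmH2O


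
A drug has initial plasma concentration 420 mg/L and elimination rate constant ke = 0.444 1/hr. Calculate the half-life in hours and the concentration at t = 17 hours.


t_half = ln(2) / ke = 0.693147 / 0.444 = 1.561 hr
C(t) = C0 * exp(-ke*t) = 420 * exp(-0.444*17)
C(17) = 0.2214 mg/L


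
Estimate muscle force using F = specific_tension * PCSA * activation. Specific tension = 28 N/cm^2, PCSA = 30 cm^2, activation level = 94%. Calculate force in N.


F = sigma * PCSA * activation
F = 28 * 30 * 0.94
F = 789.6 N


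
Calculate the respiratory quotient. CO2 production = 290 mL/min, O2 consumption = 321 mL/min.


RQ = VCO2 / VO2
RQ = 290 / 321
RQ = 0.9034


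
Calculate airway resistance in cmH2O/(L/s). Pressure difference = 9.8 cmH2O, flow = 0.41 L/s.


R = dP / flow
R = 9.8 / 0.41
R = 23.9 cmH2O/(L/s)


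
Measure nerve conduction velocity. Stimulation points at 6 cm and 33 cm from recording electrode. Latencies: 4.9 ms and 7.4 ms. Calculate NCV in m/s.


Distance = (33 - 6) / 100 = 0.27 m
dt = (7.4 - 4.9) / 1000 = 0.0025 s
NCV = dist / dt = 108 m/s


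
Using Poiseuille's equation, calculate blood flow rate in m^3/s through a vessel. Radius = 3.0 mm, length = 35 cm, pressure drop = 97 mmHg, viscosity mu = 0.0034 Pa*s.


Q = pi*r^4*dP / (8*mu*L)
r = 0.003 m, L = 0.35 m
dP = 97 mmHg = 12932.234 Pa
Q = 3.4568e-04 m^3/s


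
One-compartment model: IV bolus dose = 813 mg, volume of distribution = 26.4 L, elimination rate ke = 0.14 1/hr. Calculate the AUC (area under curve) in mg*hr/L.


C0 = Dose/Vd = 813/26.4 = 30.7955 mg/L
AUC = C0/ke = 30.7955/0.14
AUC = 220 mg*hr/L


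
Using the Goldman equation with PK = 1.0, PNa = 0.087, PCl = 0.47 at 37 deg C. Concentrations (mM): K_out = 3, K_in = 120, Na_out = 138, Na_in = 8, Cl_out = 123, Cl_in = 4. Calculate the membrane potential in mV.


Vm = (RT/F)*ln((PK*Ko + PNa*Nao + PCl*Cli)/(PK*Ki + PNa*Nai + PCl*Clo))
Numer = 16.886, Denom = 178.506
Vm = -63.02 mV


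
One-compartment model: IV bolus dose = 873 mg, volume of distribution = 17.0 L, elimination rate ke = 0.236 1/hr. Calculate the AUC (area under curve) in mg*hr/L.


C0 = Dose/Vd = 873/17.0 = 51.3529 mg/L
AUC = C0/ke = 51.3529/0.236
AUC = 217.6 mg*hr/L


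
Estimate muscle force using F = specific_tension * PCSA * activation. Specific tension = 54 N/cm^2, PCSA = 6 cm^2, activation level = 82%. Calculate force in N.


F = sigma * PCSA * activation
F = 54 * 6 * 0.82
F = 265.7 N


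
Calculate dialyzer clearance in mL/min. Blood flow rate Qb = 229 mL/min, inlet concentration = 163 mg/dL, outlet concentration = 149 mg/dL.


K = Qb * (Cb_in - Cb_out) / Cb_in
K = 229 * (163 - 149) / 163
K = 19.67 mL/min


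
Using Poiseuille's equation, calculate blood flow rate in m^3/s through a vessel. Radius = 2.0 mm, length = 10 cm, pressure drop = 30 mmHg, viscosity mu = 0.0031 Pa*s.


Q = pi*r^4*dP / (8*mu*L)
r = 0.002 m, L = 0.1 m
dP = 30 mmHg = 3999.66 Pa
Q = 8.1066e-05 m^3/s


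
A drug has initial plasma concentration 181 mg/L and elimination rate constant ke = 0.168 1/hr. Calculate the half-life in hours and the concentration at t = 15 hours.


t_half = ln(2) / ke = 0.693147 / 0.168 = 4.126 hr
C(t) = C0 * exp(-ke*t) = 181 * exp(-0.168*15)
C(15) = 14.56 mg/L


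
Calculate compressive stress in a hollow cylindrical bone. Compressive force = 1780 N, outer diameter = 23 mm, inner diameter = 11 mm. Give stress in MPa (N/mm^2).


A = pi*(r_o^2 - r_i^2)
r_o = 11.5 mm, r_i = 5.5 mm
A = 320.442 mm^2
sigma = F/A = 1780 / 320.442
sigma = 5.555 MPa


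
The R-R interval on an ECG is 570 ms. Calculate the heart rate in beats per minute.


HR = 60 / RR_interval(s)
RR = 570 ms = 0.57 s
HR = 60 / 0.57 = 105.3 bpm


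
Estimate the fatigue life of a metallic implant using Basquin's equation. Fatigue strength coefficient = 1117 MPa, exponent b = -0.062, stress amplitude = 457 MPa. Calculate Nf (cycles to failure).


sigma_a = sigma_f' * (2Nf)^b
2Nf = (sigma_a/sigma_f')^(1/b)
2Nf = (457/1117)^(1/-0.062)
2Nf = 1820848.3
Nf = 9.104e+05


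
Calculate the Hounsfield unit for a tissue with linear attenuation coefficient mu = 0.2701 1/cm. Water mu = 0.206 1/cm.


HU = ((mu_tissue - mu_water) / mu_water) * 1000
HU = ((0.2701 - 0.206) / 0.206) * 1000
HU = 311.2


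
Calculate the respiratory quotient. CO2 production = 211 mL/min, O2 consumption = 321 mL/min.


RQ = VCO2 / VO2
RQ = 211 / 321
RQ = 0.6573


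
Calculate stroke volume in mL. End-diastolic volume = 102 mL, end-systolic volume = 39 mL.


SV = EDV - ESV
SV = 102 - 39
SV = 63 mL


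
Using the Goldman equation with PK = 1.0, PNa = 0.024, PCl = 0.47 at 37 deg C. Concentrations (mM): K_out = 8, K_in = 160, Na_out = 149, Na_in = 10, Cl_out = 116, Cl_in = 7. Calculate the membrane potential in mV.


Vm = (RT/F)*ln((PK*Ko + PNa*Nao + PCl*Cli)/(PK*Ki + PNa*Nai + PCl*Clo))
Numer = 14.866, Denom = 214.76
Vm = -71.37 mV


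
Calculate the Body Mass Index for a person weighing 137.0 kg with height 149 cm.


BMI = weight / height^2
height = 149 cm = 1.49 m
BMI = 137.0 / 1.49^2
BMI = 61.71 kg/m^2


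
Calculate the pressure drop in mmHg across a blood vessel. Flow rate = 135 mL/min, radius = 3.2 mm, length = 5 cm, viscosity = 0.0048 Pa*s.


dP = 8*mu*L*Q / (pi*r^4)
Q = 135 mL/min = 2.25e-06 m^3/s
dP = 13.114 Pa = 13.114 / 133.322 mmHg = 0.09836 mmHg


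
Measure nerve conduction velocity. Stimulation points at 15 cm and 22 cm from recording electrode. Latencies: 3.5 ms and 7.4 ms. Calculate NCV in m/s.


Distance = (22 - 15) / 100 = 0.07 m
dt = (7.4 - 3.5) / 1000 = 0.0039 s
NCV = dist / dt = 17.95 m/s


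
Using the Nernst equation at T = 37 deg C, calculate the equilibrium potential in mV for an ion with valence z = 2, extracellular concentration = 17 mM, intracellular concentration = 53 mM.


E = (RT/(zF)) * ln(C_out/C_in)
T = 37 + 273.15 = 310.15 K
E = (8.314 * 310.15 / (2 * 96485)) * ln(17/53)
E = -15.19 mV


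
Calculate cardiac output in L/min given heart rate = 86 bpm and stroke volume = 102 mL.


CO = HR * SV
CO = 86 * 102 / 1000
CO = 8.772 L/min


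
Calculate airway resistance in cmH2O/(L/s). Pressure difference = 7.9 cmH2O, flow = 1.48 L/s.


R = dP / flow
R = 7.9 / 1.48
R = 5.338 cmH2O/(L/s)


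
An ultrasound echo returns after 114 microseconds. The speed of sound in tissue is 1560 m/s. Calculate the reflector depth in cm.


depth = c * t / 2
t = 114 us = 1.1400e-04 s
depth = 1560 * 1.1400e-04 / 2
depth = 0.08892 m = 8.892 cm


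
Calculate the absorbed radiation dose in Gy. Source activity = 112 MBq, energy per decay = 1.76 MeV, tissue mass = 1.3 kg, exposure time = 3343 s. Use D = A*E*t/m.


A = 112 MBq = 1.1200e+08 Bq
E = 1.76 MeV = 2.81952e-13 J
D = A*E*t/m = 1.1200e+08*2.81952e-13*3343/1.3
D = 0.08121 Gy


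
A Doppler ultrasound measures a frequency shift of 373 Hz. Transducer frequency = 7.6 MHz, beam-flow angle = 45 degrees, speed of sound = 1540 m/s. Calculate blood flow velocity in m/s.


v = fd * c / (2 * f0 * cos(theta))
v = 373 * 1540 / (2 * 7.6000e+06 * cos(45))
v = 0.05344 m/s


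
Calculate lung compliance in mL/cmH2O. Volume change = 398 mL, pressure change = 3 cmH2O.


C = dV / dP
C = 398 / 3
C = 132.7 mL/cmH2O


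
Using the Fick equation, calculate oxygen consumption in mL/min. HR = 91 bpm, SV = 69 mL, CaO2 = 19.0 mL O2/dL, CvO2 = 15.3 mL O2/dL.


CO = HR*SV = 91*69/1000 = 6.279 L/min
a-v O2 diff = 19.0 - 15.3 = 3.7 mL/dL
VO2 = CO * (CaO2-CvO2) * 10 dL/L
VO2 = 6.279 * 3.7 * 10
VO2 = 232.3 mL/min


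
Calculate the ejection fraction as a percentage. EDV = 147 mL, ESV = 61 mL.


SV = EDV - ESV = 147 - 61 = 86 mL
EF = SV/EDV * 100 = 86/147 * 100
EF = 58.5%


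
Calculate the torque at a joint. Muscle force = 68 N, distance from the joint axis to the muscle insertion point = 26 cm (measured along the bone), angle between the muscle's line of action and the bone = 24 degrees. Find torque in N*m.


Torque = F * d * sin(theta)   (moment arm = d*sin(theta))
d = 26 cm = 0.26 m
Torque = 68 * 0.26 * sin(24)
Torque = 7.191 N*m


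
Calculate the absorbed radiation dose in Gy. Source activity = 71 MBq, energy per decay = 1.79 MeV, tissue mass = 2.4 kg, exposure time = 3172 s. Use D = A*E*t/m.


A = 71 MBq = 7.1000e+07 Bq
E = 1.79 MeV = 2.86758e-13 J
D = A*E*t/m = 7.1000e+07*2.86758e-13*3172/2.4
D = 0.02691 Gy


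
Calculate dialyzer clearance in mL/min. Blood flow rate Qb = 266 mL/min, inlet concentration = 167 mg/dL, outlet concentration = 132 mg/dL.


K = Qb * (Cb_in - Cb_out) / Cb_in
K = 266 * (167 - 132) / 167
K = 55.75 mL/min


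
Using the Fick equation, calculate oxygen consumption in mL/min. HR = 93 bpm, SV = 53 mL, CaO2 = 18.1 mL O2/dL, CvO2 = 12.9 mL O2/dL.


CO = HR*SV = 93*53/1000 = 4.929 L/min
a-v O2 diff = 18.1 - 12.9 = 5.2 mL/dL
VO2 = CO * (CaO2-CvO2) * 10 dL/L
VO2 = 4.929 * 5.2 * 10
VO2 = 256.3 mL/min


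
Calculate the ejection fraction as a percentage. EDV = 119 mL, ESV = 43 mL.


SV = EDV - ESV = 119 - 43 = 76 mL
EF = SV/EDV * 100 = 76/119 * 100
EF = 63.87%


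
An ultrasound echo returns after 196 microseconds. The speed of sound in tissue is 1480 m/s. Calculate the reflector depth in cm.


depth = c * t / 2
t = 196 us = 1.9600e-04 s
depth = 1480 * 1.9600e-04 / 2
depth = 0.14504 m = 14.504 cm


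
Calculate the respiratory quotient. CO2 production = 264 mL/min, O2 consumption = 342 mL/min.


RQ = VCO2 / VO2
RQ = 264 / 342
RQ = 0.7719


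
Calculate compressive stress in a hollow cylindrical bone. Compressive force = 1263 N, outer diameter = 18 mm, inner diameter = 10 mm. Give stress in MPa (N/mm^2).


A = pi*(r_o^2 - r_i^2)
r_o = 9 mm, r_i = 5 mm
A = 175.929 mm^2
sigma = F/A = 1263 / 175.929
sigma = 7.179 MPa


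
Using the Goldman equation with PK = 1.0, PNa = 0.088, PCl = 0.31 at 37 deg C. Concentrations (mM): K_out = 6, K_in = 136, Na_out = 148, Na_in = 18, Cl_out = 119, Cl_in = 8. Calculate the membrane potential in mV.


Vm = (RT/F)*ln((PK*Ko + PNa*Nao + PCl*Cli)/(PK*Ki + PNa*Nai + PCl*Clo))
Numer = 21.504, Denom = 174.474
Vm = -55.95 mV


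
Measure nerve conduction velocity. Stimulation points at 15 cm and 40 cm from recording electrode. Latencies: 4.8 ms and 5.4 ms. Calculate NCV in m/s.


Distance = (40 - 15) / 100 = 0.25 m
dt = (5.4 - 4.8) / 1000 = 6.0000e-04 s
NCV = dist / dt = 416.7 m/s


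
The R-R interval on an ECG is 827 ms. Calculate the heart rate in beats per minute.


HR = 60 / RR_interval(s)
RR = 827 ms = 0.827 s
HR = 60 / 0.827 = 72.55 bpm


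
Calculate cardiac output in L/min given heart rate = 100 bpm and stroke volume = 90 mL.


CO = HR * SV
CO = 100 * 90 / 1000
CO = 9 L/min


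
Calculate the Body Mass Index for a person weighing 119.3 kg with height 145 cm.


BMI = weight / height^2
height = 145 cm = 1.45 m
BMI = 119.3 / 1.45^2
BMI = 56.74 kg/m^2


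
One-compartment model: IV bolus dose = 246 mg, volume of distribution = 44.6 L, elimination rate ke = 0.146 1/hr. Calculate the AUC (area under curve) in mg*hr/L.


C0 = Dose/Vd = 246/44.6 = 5.5157 mg/L
AUC = C0/ke = 5.5157/0.146
AUC = 37.78 mg*hr/L


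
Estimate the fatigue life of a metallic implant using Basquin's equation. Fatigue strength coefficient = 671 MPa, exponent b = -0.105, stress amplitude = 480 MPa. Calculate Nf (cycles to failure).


sigma_a = sigma_f' * (2Nf)^b
2Nf = (sigma_a/sigma_f')^(1/b)
2Nf = (480/671)^(1/-0.105)
2Nf = 24.29607
Nf = 12.15


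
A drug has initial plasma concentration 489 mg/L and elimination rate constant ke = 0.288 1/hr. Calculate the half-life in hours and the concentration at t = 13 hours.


t_half = ln(2) / ke = 0.693147 / 0.288 = 2.407 hr
C(t) = C0 * exp(-ke*t) = 489 * exp(-0.288*13)
C(13) = 11.57 mg/L


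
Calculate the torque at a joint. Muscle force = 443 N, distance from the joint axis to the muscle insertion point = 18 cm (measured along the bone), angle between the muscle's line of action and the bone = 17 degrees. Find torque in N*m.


Torque = F * d * sin(theta)   (moment arm = d*sin(theta))
d = 18 cm = 0.18 m
Torque = 443 * 0.18 * sin(17)
Torque = 23.31 N*m


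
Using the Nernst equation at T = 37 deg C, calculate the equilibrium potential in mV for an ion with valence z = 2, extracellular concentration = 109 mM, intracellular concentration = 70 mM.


E = (RT/(zF)) * ln(C_out/C_in)
T = 37 + 273.15 = 310.15 K
E = (8.314 * 310.15 / (2 * 96485)) * ln(109/70)
E = 5.918 mV


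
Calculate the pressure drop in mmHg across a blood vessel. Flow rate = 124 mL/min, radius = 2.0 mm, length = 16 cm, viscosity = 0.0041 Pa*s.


dP = 8*mu*L*Q / (pi*r^4)
Q = 124 mL/min = 2.06667e-06 m^3/s
dP = 215.772 Pa = 215.772 / 133.322 mmHg = 1.618 mmHg


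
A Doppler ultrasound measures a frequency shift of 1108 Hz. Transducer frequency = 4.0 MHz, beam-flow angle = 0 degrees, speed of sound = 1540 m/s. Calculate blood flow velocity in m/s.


v = fd * c / (2 * f0 * cos(theta))
v = 1108 * 1540 / (2 * 4.0000e+06 * cos(0))
v = 0.2133 m/s


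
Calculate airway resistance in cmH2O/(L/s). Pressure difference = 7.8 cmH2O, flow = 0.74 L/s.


R = dP / flow
R = 7.8 / 0.74
R = 10.54 cmH2O/(L/s)


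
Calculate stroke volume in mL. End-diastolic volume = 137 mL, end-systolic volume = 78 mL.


SV = EDV - ESV
SV = 137 - 78
SV = 59 mL


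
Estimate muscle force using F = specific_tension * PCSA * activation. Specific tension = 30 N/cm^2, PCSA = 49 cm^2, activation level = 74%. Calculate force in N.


F = sigma * PCSA * activation
F = 30 * 49 * 0.74
F = 1088 N


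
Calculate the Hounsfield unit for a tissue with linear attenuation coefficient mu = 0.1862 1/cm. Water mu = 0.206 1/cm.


HU = ((mu_tissue - mu_water) / mu_water) * 1000
HU = ((0.1862 - 0.206) / 0.206) * 1000
HU = -96.12


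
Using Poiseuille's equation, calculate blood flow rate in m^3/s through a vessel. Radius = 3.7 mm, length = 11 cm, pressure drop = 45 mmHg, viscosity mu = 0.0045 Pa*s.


Q = pi*r^4*dP / (8*mu*L)
r = 0.0037 m, L = 0.11 m
dP = 45 mmHg = 5999.49 Pa
Q = 8.9202e-04 m^3/s


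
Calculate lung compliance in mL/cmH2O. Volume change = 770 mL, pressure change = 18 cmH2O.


C = dV / dP
C = 770 / 18
C = 42.78 mL/cmH2O


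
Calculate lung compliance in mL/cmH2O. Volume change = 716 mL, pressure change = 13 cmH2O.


C = dV / dP
C = 716 / 13
C = 55.08 mL/cmH2O


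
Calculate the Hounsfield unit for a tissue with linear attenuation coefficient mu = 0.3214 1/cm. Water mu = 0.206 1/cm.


HU = ((mu_tissue - mu_water) / mu_water) * 1000
HU = ((0.3214 - 0.206) / 0.206) * 1000
HU = 560.2


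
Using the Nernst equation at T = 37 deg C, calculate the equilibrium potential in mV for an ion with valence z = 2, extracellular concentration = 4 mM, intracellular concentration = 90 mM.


E = (RT/(zF)) * ln(C_out/C_in)
T = 37 + 273.15 = 310.15 K
E = (8.314 * 310.15 / (2 * 96485)) * ln(4/90)
E = -41.6 mV


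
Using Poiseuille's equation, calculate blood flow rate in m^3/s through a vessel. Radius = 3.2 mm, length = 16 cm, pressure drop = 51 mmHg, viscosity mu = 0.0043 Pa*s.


Q = pi*r^4*dP / (8*mu*L)
r = 0.0032 m, L = 0.16 m
dP = 51 mmHg = 6799.422 Pa
Q = 4.0695e-04 m^3/s


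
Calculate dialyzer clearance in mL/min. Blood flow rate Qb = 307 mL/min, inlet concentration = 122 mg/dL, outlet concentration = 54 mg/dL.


K = Qb * (Cb_in - Cb_out) / Cb_in
K = 307 * (122 - 54) / 122
K = 171.1 mL/min


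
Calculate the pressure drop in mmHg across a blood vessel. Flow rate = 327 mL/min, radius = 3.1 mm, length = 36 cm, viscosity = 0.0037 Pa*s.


dP = 8*mu*L*Q / (pi*r^4)
Q = 327 mL/min = 5.45e-06 m^3/s
dP = 200.168 Pa = 200.168 / 133.322 mmHg = 1.501 mmHg


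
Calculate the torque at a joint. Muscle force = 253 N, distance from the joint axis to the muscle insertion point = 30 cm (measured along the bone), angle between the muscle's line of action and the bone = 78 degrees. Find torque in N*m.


Torque = F * d * sin(theta)   (moment arm = d*sin(theta))
d = 30 cm = 0.3 m
Torque = 253 * 0.3 * sin(78)
Torque = 74.24 N*m


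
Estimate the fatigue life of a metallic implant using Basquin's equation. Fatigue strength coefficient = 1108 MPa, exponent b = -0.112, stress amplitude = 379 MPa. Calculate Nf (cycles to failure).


sigma_a = sigma_f' * (2Nf)^b
2Nf = (sigma_a/sigma_f')^(1/b)
2Nf = (379/1108)^(1/-0.112)
2Nf = 14448.619
Nf = 7224


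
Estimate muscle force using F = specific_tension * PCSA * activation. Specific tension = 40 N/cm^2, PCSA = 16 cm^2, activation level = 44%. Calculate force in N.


F = sigma * PCSA * activation
F = 40 * 16 * 0.44
F = 281.6 N


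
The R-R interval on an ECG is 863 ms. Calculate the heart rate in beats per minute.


HR = 60 / RR_interval(s)
RR = 863 ms = 0.863 s
HR = 60 / 0.863 = 69.52 bpm


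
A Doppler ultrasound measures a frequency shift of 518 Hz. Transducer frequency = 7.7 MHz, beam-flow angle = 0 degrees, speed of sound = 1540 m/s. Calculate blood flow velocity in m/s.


v = fd * c / (2 * f0 * cos(theta))
v = 518 * 1540 / (2 * 7.7000e+06 * cos(0))
v = 0.0518 m/s


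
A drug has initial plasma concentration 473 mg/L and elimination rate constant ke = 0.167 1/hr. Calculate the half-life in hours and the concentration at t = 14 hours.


t_half = ln(2) / ke = 0.693147 / 0.167 = 4.151 hr
C(t) = C0 * exp(-ke*t) = 473 * exp(-0.167*14)
C(14) = 45.65 mg/L


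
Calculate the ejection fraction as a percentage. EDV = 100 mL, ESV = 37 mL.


SV = EDV - ESV = 100 - 37 = 63 mL
EF = SV/EDV * 100 = 63/100 * 100
EF = 63%


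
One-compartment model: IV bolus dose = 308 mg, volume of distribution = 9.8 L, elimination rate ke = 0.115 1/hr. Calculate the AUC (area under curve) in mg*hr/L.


C0 = Dose/Vd = 308/9.8 = 31.4286 mg/L
AUC = C0/ke = 31.4286/0.115
AUC = 273.3 mg*hr/L


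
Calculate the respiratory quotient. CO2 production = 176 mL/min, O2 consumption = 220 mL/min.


RQ = VCO2 / VO2
RQ = 176 / 220
RQ = 0.8


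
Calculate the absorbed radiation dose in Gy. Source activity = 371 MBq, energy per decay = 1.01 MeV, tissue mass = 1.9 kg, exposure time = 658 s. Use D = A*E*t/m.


A = 371 MBq = 3.7100e+08 Bq
E = 1.01 MeV = 1.61802e-13 J
D = A*E*t/m = 3.7100e+08*1.61802e-13*658/1.9
D = 0.02079 Gy


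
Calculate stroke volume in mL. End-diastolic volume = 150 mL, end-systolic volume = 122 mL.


SV = EDV - ESV
SV = 150 - 122
SV = 28 mL


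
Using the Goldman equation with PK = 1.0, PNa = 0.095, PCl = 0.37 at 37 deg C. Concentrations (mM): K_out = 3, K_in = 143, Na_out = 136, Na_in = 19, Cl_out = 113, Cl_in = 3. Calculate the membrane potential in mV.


Vm = (RT/F)*ln((PK*Ko + PNa*Nao + PCl*Cli)/(PK*Ki + PNa*Nai + PCl*Clo))
Numer = 17.03, Denom = 186.615
Vm = -63.98 mV


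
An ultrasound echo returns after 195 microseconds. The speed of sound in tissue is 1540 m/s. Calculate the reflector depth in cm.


depth = c * t / 2
t = 195 us = 1.9500e-04 s
depth = 1540 * 1.9500e-04 / 2
depth = 0.15015 m = 15.015 cm


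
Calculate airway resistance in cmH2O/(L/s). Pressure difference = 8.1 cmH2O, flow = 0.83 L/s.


R = dP / flow
R = 8.1 / 0.83
R = 9.759 cmH2O/(L/s)


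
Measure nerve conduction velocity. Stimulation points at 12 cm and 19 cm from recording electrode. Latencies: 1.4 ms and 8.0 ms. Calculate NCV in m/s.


Distance = (19 - 12) / 100 = 0.07 m
dt = (8.0 - 1.4) / 1000 = 0.0066 s
NCV = dist / dt = 10.61 m/s


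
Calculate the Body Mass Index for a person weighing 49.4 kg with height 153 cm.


BMI = weight / height^2
height = 153 cm = 1.53 m
BMI = 49.4 / 1.53^2
BMI = 21.1 kg/m^2


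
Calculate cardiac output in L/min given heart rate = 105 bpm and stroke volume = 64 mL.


CO = HR * SV
CO = 105 * 64 / 1000
CO = 6.72 L/min


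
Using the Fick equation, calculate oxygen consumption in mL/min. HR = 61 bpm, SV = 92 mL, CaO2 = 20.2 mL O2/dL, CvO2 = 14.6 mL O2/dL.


CO = HR*SV = 61*92/1000 = 5.612 L/min
a-v O2 diff = 20.2 - 14.6 = 5.6 mL/dL
VO2 = CO * (CaO2-CvO2) * 10 dL/L
VO2 = 5.612 * 5.6 * 10
VO2 = 314.3 mL/min


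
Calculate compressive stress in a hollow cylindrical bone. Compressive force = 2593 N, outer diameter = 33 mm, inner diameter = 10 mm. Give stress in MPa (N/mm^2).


A = pi*(r_o^2 - r_i^2)
r_o = 16.5 mm, r_i = 5 mm
A = 776.759 mm^2
sigma = F/A = 2593 / 776.759
sigma = 3.338 MPa


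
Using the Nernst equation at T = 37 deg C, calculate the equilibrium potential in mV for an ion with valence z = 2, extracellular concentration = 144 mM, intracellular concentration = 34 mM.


E = (RT/(zF)) * ln(C_out/C_in)
T = 37 + 273.15 = 310.15 K
E = (8.314 * 310.15 / (2 * 96485)) * ln(144/34)
E = 19.29 mV


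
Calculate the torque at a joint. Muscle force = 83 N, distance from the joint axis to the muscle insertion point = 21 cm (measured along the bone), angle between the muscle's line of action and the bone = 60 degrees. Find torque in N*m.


Torque = F * d * sin(theta)   (moment arm = d*sin(theta))
d = 21 cm = 0.21 m
Torque = 83 * 0.21 * sin(60)
Torque = 15.09 N*m


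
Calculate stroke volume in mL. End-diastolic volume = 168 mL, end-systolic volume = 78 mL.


SV = EDV - ESV
SV = 168 - 78
SV = 90 mL


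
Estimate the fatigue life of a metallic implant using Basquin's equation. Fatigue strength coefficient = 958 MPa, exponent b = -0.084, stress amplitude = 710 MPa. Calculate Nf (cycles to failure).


sigma_a = sigma_f' * (2Nf)^b
2Nf = (sigma_a/sigma_f')^(1/b)
2Nf = (710/958)^(1/-0.084)
2Nf = 35.391157
Nf = 17.7


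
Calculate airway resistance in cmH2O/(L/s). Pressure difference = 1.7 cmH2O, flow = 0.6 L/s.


R = dP / flow
R = 1.7 / 0.6
R = 2.833 cmH2O/(L/s)


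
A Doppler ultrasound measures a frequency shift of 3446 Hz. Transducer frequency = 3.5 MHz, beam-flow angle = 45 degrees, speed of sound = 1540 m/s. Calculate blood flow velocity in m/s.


v = fd * c / (2 * f0 * cos(theta))
v = 3446 * 1540 / (2 * 3.5000e+06 * cos(45))
v = 1.072 m/s


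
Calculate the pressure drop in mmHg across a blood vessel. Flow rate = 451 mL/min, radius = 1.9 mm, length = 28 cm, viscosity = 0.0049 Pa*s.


dP = 8*mu*L*Q / (pi*r^4)
Q = 451 mL/min = 7.51667e-06 m^3/s
dP = 2015.14 Pa = 2015.14 / 133.322 mmHg = 15.11 mmHg


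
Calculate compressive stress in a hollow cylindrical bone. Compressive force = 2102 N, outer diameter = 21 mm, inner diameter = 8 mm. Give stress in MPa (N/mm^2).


A = pi*(r_o^2 - r_i^2)
r_o = 10.5 mm, r_i = 4 mm
A = 296.095 mm^2
sigma = F/A = 2102 / 296.095
sigma = 7.099 MPa


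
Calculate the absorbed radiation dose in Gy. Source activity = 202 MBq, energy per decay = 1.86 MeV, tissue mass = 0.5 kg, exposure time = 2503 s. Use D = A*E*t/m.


A = 202 MBq = 2.0200e+08 Bq
E = 1.86 MeV = 2.97972e-13 J
D = A*E*t/m = 2.0200e+08*2.97972e-13*2503/0.5
D = 0.3013 Gy


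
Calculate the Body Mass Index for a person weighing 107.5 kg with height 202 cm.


BMI = weight / height^2
height = 202 cm = 2.02 m
BMI = 107.5 / 2.02^2
BMI = 26.35 kg/m^2


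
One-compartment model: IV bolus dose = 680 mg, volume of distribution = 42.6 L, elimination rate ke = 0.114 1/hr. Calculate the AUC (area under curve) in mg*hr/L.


C0 = Dose/Vd = 680/42.6 = 15.9624 mg/L
AUC = C0/ke = 15.9624/0.114
AUC = 140 mg*hr/L


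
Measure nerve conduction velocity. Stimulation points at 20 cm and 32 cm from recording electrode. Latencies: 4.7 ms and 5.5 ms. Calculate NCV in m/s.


Distance = (32 - 20) / 100 = 0.12 m
dt = (5.5 - 4.7) / 1000 = 8.0000e-04 s
NCV = dist / dt = 150 m/s
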